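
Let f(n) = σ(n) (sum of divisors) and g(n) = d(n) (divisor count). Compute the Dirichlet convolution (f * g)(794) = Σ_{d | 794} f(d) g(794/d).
(σ * d)(794) = 2000

Divisors of 794: [1, 2, 397, 794]. For each d | 794:
  d = 1: σ(1) · d(794/1) = 1 · 4 = 4
  d = 2: σ(2) · d(794/2) = 3 · 2 = 6
  d = 397: σ(397) · d(794/397) = 398 · 2 = 796
  d = 794: σ(794) · d(794/794) = 1194 · 1 = 1194
Summing: (σ * d)(794) = 4 + 6 + 796 + 1194 = 2000.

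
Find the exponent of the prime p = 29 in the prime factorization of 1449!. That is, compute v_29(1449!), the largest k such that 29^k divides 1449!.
v_29(1449!) = 50

Legendre's formula: v_p(n!) = Σ_{k ≥ 1} ⌊n / p^k⌋. For p = 29, n = 1449, the terms are:
  ⌊1449/29^1⌋ = ⌊1449/29⌋ = 49
  ⌊1449/29^2⌋ = ⌊1449/841⌋ = 1
(the next term ⌊1449/29^3⌋ = 0, terminating the sum). Summing: v_29(1449!) = 49 + 1 = 50.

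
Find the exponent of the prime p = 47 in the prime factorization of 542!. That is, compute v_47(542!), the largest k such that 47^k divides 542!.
v_47(542!) = 11

Legendre's formula: v_p(n!) = Σ_{k ≥ 1} ⌊n / p^k⌋. For p = 47, n = 542, the terms are:
  ⌊542/47^1⌋ = ⌊542/47⌋ = 11
(the next term ⌊542/47^2⌋ = 0, terminating the sum). Summing: v_47(542!) = 11 = 11.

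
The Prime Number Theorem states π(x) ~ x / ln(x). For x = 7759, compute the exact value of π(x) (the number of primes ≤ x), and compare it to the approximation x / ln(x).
π(7759) = 985;  x/ln(x) ≈ 866.29;  relative error ≈ 12.05%.

Directly count primes up to 7759: π(7759) = 985. The PNT approximation gives 7759/ln(7759) ≈ 7759/8.95661 ≈ 866.29. Relative error (π(x) − x/ln(x)) / π(x) ≈ 12.05%; the approximation is known to undercount slightly (Li(x) is a better estimate).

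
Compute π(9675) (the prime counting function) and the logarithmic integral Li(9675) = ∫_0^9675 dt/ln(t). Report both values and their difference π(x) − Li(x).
π(9675) = 1193;  Li(9675) ≈ 1210.79;  π(x) − Li(x) ≈ -17.79.

Direct count of primes ≤ 9675 gives π(9675) = 1193. Numerical evaluation of the logarithmic integral gives Li(9675) ≈ 1210.79. The difference π(x) − Li(x) ≈ -17.79 is typically negative for small/moderate x (Li(x) overestimates), though Littlewood's theorem shows this sign changes infinitely often.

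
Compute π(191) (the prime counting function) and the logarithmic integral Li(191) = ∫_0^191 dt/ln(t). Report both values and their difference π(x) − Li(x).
π(191) = 43;  Li(191) ≈ 48.49;  π(x) − Li(x) ≈ -5.49.

Direct count of primes ≤ 191 gives π(191) = 43. Numerical evaluation of the logarithmic integral gives Li(191) ≈ 48.49. The difference π(x) − Li(x) ≈ -5.49 is typically negative for small/moderate x (Li(x) overestimates), though Littlewood's theorem shows this sign changes infinitely often.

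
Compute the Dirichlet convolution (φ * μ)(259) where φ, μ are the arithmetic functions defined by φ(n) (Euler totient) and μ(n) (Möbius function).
(φ * μ)(259) = 175

Divisors of 259: [1, 7, 37, 259]. For each d | 259:
  d = 1: φ(1) · μ(259/1) = 1 · 1 = 1
  d = 7: φ(7) · μ(259/7) = 6 · -1 = -6
  d = 37: φ(37) · μ(259/37) = 36 · -1 = -36
  d = 259: φ(259) · μ(259/259) = 216 · 1 = 216
Summing: (φ * μ)(259) = 1 + -6 + -36 + 216 = 175.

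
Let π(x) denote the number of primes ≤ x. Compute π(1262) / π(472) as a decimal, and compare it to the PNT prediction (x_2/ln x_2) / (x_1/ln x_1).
π(1262)/π(472) = 205/91 ≈ 2.2527;  PNT prediction ≈ 2.3055.

π(472) = 91 and π(1262) = 205, so π(1262)/π(472) ≈ 2.2527. The PNT-predicted ratio is (1262/ln(1262)) / (472/ln(472)) ≈ 2.3055. The two agree to within a few percent, as expected.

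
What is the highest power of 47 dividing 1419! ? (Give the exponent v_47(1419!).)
v_47(1419!) = 30

Legendre's formula: v_p(n!) = Σ_{k ≥ 1} ⌊n / p^k⌋. For p = 47, n = 1419, the terms are:
  ⌊1419/47^1⌋ = ⌊1419/47⌋ = 30
(the next term ⌊1419/47^2⌋ = 0, terminating the sum). Summing: v_47(1419!) = 30 = 30.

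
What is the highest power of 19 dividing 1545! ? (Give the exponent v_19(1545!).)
v_19(1545!) = 85

Legendre's formula: v_p(n!) = Σ_{k ≥ 1} ⌊n / p^k⌋. For p = 19, n = 1545, the terms are:
  ⌊1545/19^1⌋ = ⌊1545/19⌋ = 81
  ⌊1545/19^2⌋ = ⌊1545/361⌋ = 4
(the next term ⌊1545/19^3⌋ = 0, terminating the sum). Summing: v_19(1545!) = 81 + 4 = 85.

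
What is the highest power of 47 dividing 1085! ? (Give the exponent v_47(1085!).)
v_47(1085!) = 23

Legendre's formula: v_p(n!) = Σ_{k ≥ 1} ⌊n / p^k⌋. For p = 47, n = 1085, the terms are:
  ⌊1085/47^1⌋ = ⌊1085/47⌋ = 23
(the next term ⌊1085/47^2⌋ = 0, terminating the sum). Summing: v_47(1085!) = 23 = 23.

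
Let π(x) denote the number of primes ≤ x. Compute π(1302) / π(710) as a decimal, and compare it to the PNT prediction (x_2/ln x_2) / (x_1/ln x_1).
π(1302)/π(710) = 212/127 ≈ 1.6693;  PNT prediction ≈ 1.6787.

π(710) = 127 and π(1302) = 212, so π(1302)/π(710) ≈ 1.6693. The PNT-predicted ratio is (1302/ln(1302)) / (710/ln(710)) ≈ 1.6787. The two agree to within a few percent, as expected.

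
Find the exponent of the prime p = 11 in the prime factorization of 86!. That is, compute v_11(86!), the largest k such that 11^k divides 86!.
v_11(86!) = 7

Legendre's formula: v_p(n!) = Σ_{k ≥ 1} ⌊n / p^k⌋. For p = 11, n = 86, the terms are:
  ⌊86/11^1⌋ = ⌊86/11⌋ = 7
(the next term ⌊86/11^2⌋ = 0, terminating the sum). Summing: v_11(86!) = 7 = 7.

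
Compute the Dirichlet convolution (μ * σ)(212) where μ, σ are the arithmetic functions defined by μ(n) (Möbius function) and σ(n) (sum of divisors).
(μ * σ)(212) = 212

Divisors of 212: [1, 2, 4, 53, 106, 212]. For each d | 212:
  d = 1: μ(1) · σ(212/1) = 1 · 378 = 378
  d = 2: μ(2) · σ(212/2) = -1 · 162 = -162
  d = 4: μ(4) · σ(212/4) = 0 · 54 = 0
  d = 53: μ(53) · σ(212/53) = -1 · 7 = -7
  d = 106: μ(106) · σ(212/106) = 1 · 3 = 3
  d = 212: μ(212) · σ(212/212) = 0 · 1 = 0
Summing: (μ * σ)(212) = 378 + -162 + 0 + -7 + 3 + 0 = 212.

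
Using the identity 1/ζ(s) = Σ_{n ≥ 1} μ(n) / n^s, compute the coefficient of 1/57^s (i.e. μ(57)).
μ(57) = 1

Factor n = 57 = 3 · 19. μ(n) = 0 if any exponent ≥ 2 (not squarefree); otherwise μ(n) = (−1)^{ω(n)} where ω(n) is the number of distinct prime factors. Applying: μ(57) = 1.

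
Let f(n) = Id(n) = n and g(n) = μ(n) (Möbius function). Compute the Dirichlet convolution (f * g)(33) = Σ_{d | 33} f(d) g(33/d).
(Id * μ)(33) = 20

Divisors of 33: [1, 3, 11, 33]. For each d | 33:
  d = 1: Id(1) · μ(33/1) = 1 · 1 = 1
  d = 3: Id(3) · μ(33/3) = 3 · -1 = -3
  d = 11: Id(11) · μ(33/11) = 11 · -1 = -11
  d = 33: Id(33) · μ(33/33) = 33 · 1 = 33
Summing: (Id * μ)(33) = 1 + -3 + -11 + 33 = 20.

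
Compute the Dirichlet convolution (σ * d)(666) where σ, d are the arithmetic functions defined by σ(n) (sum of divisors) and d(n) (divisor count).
(σ * d)(666) = 4800

Divisors of 666: [1, 2, 3, 6, 9, 18, 37, 74, 111, 222, 333, 666]. For each d | 666:
  d = 1: σ(1) · d(666/1) = 1 · 12 = 12
  d = 2: σ(2) · d(666/2) = 3 · 6 = 18
  d = 3: σ(3) · d(666/3) = 4 · 8 = 32
  d = 6: σ(6) · d(666/6) = 12 · 4 = 48
  d = 9: σ(9) · d(666/9) = 13 · 4 = 52
  d = 18: σ(18) · d(666/18) = 39 · 2 = 78
  d = 37: σ(37) · d(666/37) = 38 · 6 = 228
  d = 74: σ(74) · d(666/74) = 114 · 3 = 342
  d = 111: σ(111) · d(666/111) = 152 · 4 = 608
  d = 222: σ(222) · d(666/222) = 456 · 2 = 912
  d = 333: σ(333) · d(666/333) = 494 · 2 = 988
  d = 666: σ(666) · d(666/666) = 1482 · 1 = 1482
Summing: (σ * d)(666) = 12 + 18 + 32 + 48 + 52 + 78 + 228 + 342 + 608 + 912 + 988 + 1482 = 4800.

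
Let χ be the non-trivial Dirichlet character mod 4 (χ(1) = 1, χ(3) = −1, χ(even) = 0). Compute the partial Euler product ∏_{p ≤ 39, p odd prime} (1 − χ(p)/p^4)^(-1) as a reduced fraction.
∏ = 36907491853859640421662745584761054387/37320078298954450639637508295357366272

The odd primes p ≤ 39 are [3, 5, 7, 11, 13, 17, 19, 23, 29, 31, 37]. For each, χ(p) = 1 if p ≡ 1 mod 4, χ(p) = −1 if p ≡ 3 mod 4. Taking (1 − χ(p)/p^4)^(-1) = p^4/(p^4 − χ(p)): (1 − (-1)/3^4)^(-1) · (1 − (1)/5^4)^(-1) · (1 − (-1)/7^4)^(-1) · (1 − (-1)/11^4)^(-1) · (1 − (1)/13^4)^(-1) · (1 − (1)/17^4)^(-1) · (1 − (-1)/19^4)^(-1) · (1 − (-1)/23^4)^(-1) · (1 − (1)/29^4)^(-1) · (1 − (-1)/31^4)^(-1) · (1 − (1)/37^4)^(-1) = 36907491853859640421662745584761054387/37320078298954450639637508295357366272.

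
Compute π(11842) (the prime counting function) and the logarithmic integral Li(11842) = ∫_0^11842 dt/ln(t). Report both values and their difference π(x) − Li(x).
π(11842) = 1421;  Li(11842) ≈ 1444.27;  π(x) − Li(x) ≈ -23.27.

Direct count of primes ≤ 11842 gives π(11842) = 1421. Numerical evaluation of the logarithmic integral gives Li(11842) ≈ 1444.27. The difference π(x) − Li(x) ≈ -23.27 is typically negative for small/moderate x (Li(x) overestimates), though Littlewood's theorem shows this sign changes infinitely often.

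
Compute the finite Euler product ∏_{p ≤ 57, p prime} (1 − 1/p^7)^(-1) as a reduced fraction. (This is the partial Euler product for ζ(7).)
∏ = 72859781352345946164271325208512748367496302513429047898775811498046799405380225394802980517015901501332936608125/72256491859259542003929080814473893559535113224475133477501839873036689289530416476883582246279412849505472872448

The primes p ≤ 57 are [2, 3, 5, 7, 11, 13, 17, 19, 23, 29, 31, 37, 41, 43, 47, 53]. For each prime, (1 − 1/p^7)^(-1) = p^7 / (p^7 − 1). The product is (1 − 1/2^7)^(-1), (1 − 1/3^7)^(-1), (1 − 1/5^7)^(-1), (1 − 1/7^7)^(-1), (1 − 1/11^7)^(-1), (1 − 1/13^7)^(-1), (1 − 1/17^7)^(-1), (1 − 1/19^7)^(-1), (1 − 1/23^7)^(-1), (1 − 1/29^7)^(-1), (1 − 1/31^7)^(-1), (1 − 1/37^7)^(-1), (1 − 1/41^7)^(-1), (1 − 1/43^7)^(-1), (1 − 1/47^7)^(-1), (1 − 1/53^7)^(-1) = ∏ p^7 / (p^7 − 1) = 72859781352345946164271325208512748367496302513429047898775811498046799405380225394802980517015901501332936608125/72256491859259542003929080814473893559535113224475133477501839873036689289530416476883582246279412849505472872448.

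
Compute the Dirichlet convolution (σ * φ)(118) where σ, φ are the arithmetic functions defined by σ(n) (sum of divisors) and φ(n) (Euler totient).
(σ * φ)(118) = 472

Divisors of 118: [1, 2, 59, 118]. For each d | 118:
  d = 1: σ(1) · φ(118/1) = 1 · 58 = 58
  d = 2: σ(2) · φ(118/2) = 3 · 58 = 174
  d = 59: σ(59) · φ(118/59) = 60 · 1 = 60
  d = 118: σ(118) · φ(118/118) = 180 · 1 = 180
Summing: (σ * φ)(118) = 58 + 174 + 60 + 180 = 472.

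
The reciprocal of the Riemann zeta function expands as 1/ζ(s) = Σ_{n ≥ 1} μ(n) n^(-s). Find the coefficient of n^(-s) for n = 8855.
μ(8855) = 1

Factor n = 8855 = 5 · 7 · 11 · 23. μ(n) = 0 if any exponent ≥ 2 (not squarefree); otherwise μ(n) = (−1)^{ω(n)} where ω(n) is the number of distinct prime factors. Applying: μ(8855) = 1.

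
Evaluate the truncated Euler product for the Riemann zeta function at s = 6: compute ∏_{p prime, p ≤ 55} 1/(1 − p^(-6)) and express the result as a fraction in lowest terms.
∏ = 16399916697843255011967930971578711261087839227653922144798329822985430357794635/16120340632419383592544649060829667066167081196619966516987203957241678930116608

The primes p ≤ 55 are [2, 3, 5, 7, 11, 13, 17, 19, 23, 29, 31, 37, 41, 43, 47, 53]. For each prime, (1 − 1/p^6)^(-1) = p^6 / (p^6 − 1). The product is (1 − 1/2^6)^(-1), (1 − 1/3^6)^(-1), (1 − 1/5^6)^(-1), (1 − 1/7^6)^(-1), (1 − 1/11^6)^(-1), (1 − 1/13^6)^(-1), (1 − 1/17^6)^(-1), (1 − 1/19^6)^(-1), (1 − 1/23^6)^(-1), (1 − 1/29^6)^(-1), (1 − 1/31^6)^(-1), (1 − 1/37^6)^(-1), (1 − 1/41^6)^(-1), (1 − 1/43^6)^(-1), (1 − 1/47^6)^(-1), (1 − 1/53^6)^(-1) = ∏ p^6 / (p^6 − 1) = 16399916697843255011967930971578711261087839227653922144798329822985430357794635/16120340632419383592544649060829667066167081196619966516987203957241678930116608.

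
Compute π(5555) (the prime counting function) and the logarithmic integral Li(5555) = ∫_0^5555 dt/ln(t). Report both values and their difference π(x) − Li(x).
π(5555) = 732;  Li(5555) ≈ 749.04;  π(x) − Li(x) ≈ -17.04.

Direct count of primes ≤ 5555 gives π(5555) = 732. Numerical evaluation of the logarithmic integral gives Li(5555) ≈ 749.04. The difference π(x) − Li(x) ≈ -17.04 is typically negative for small/moderate x (Li(x) overestimates), though Littlewood's theorem shows this sign changes infinitely often.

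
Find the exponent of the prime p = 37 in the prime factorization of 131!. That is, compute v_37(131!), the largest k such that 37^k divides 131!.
v_37(131!) = 3

Legendre's formula: v_p(n!) = Σ_{k ≥ 1} ⌊n / p^k⌋. For p = 37, n = 131, the terms are:
  ⌊131/37^1⌋ = ⌊131/37⌋ = 3
(the next term ⌊131/37^2⌋ = 0, terminating the sum). Summing: v_37(131!) = 3 = 3.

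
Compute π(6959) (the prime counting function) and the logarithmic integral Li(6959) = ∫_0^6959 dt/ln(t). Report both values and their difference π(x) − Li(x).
π(6959) = 893;  Li(6959) ≈ 909.70;  π(x) − Li(x) ≈ -16.70.

Direct count of primes ≤ 6959 gives π(6959) = 893. Numerical evaluation of the logarithmic integral gives Li(6959) ≈ 909.70. The difference π(x) − Li(x) ≈ -16.70 is typically negative for small/moderate x (Li(x) overestimates), though Littlewood's theorem shows this sign changes infinitely often.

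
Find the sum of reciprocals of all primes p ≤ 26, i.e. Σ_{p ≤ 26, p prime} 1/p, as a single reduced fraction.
Σ 1/p = 334406399/223092870

π(26) = 9, so the primes ≤ 26 are [2, 3, 5, 7, 11, 13, 17, 19, 23]. Summing 1/p over these primes: 334406399/223092870 ≈ 1.4990. Mertens estimate ln ln(26) + 0.2615 ≈ 1.4426.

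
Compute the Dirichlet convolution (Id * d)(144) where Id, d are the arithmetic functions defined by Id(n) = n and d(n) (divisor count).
(Id * d)(144) = 1026

Divisors of 144: [1, 2, 3, 4, 6, 8, 9, 12, 16, 18, 24, 36, 48, 72, 144]. For each d | 144:
  d = 1: Id(1) · d(144/1) = 1 · 15 = 15
  d = 2: Id(2) · d(144/2) = 2 · 12 = 24
  d = 3: Id(3) · d(144/3) = 3 · 10 = 30
  d = 4: Id(4) · d(144/4) = 4 · 9 = 36
  d = 6: Id(6) · d(144/6) = 6 · 8 = 48
  d = 8: Id(8) · d(144/8) = 8 · 6 = 48
  d = 9: Id(9) · d(144/9) = 9 · 5 = 45
  d = 12: Id(12) · d(144/12) = 12 · 6 = 72
  d = 16: Id(16) · d(144/16) = 16 · 3 = 48
  d = 18: Id(18) · d(144/18) = 18 · 4 = 72
  d = 24: Id(24) · d(144/24) = 24 · 4 = 96
  d = 36: Id(36) · d(144/36) = 36 · 3 = 108
  d = 48: Id(48) · d(144/48) = 48 · 2 = 96
  d = 72: Id(72) · d(144/72) = 72 · 2 = 144
  d = 144: Id(144) · d(144/144) = 144 · 1 = 144
Summing: (Id * d)(144) = 15 + 24 + 30 + 36 + 48 + 48 + 45 + 72 + 48 + 72 + 96 + 108 + 96 + 144 + 144 = 1026.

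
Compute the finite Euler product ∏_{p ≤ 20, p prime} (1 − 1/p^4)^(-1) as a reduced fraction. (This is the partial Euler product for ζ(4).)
∏ = 7064087752265346803/6526834216796160000

The primes p ≤ 20 are [2, 3, 5, 7, 11, 13, 17, 19]. For each prime, (1 − 1/p^4)^(-1) = p^4 / (p^4 − 1). The product is (1 − 1/2^4)^(-1), (1 − 1/3^4)^(-1), (1 − 1/5^4)^(-1), (1 − 1/7^4)^(-1), (1 − 1/11^4)^(-1), (1 − 1/13^4)^(-1), (1 − 1/17^4)^(-1), (1 − 1/19^4)^(-1) = ∏ p^4 / (p^4 − 1) = 7064087752265346803/6526834216796160000.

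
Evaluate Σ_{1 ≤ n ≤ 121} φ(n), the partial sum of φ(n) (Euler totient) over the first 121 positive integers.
Σ_{n ≤ 121} φ(n) = 4496

Compute φ(n) for each 1 ≤ n ≤ 121: φ(1) = 1, φ(2) = 1, φ(3) = 2, φ(4) = 2, φ(5) = 4, φ(6) = 2, φ(7) = 6, φ(8) = 4, φ(9) = 6, φ(10) = 4, φ(11) = 10, φ(12) = 4, φ(13) = 12, φ(14) = 6, φ(15) = 8, φ(16) = 8, φ(17) = 16, φ(18) = 6, φ(19) = 18, φ(20) = 8, φ(21) = 12, φ(22) = 10, φ(23) = 22, φ(24) = 8, φ(25) = 20, φ(26) = 12, φ(27) = 18, φ(28) = 12, φ(29) = 28, φ(30) = 8, φ(31) = 30, φ(32) = 16, φ(33) = 20, φ(34) = 16, φ(35) = 24, φ(36) = 12, φ(37) = 36, φ(38) = 18, φ(39) = 24, φ(40) = 16, φ(41) = 40, φ(42) = 12, φ(43) = 42, φ(44) = 20, φ(45) = 24, φ(46) = 22, φ(47) = 46, φ(48) = 16, φ(49) = 42, φ(50) = 20, φ(51) = 32, φ(52) = 24, φ(53) = 52, φ(54) = 18, φ(55) = 40, φ(56) = 24, φ(57) = 36, φ(58) = 28, φ(59) = 58, φ(60) = 16, φ(61) = 60, φ(62) = 30, φ(63) = 36, φ(64) = 32, φ(65) = 48, φ(66) = 20, φ(67) = 66, φ(68) = 32, φ(69) = 44, φ(70) = 24, φ(71) = 70, φ(72) = 24, φ(73) = 72, φ(74) = 36, φ(75) = 40, φ(76) = 36, φ(77) = 60, φ(78) = 24, φ(79) = 78, φ(80) = 32, φ(81) = 54, φ(82) = 40, φ(83) = 82, φ(84) = 24, φ(85) = 64, φ(86) = 42, φ(87) = 56, φ(88) = 40, φ(89) = 88, φ(90) = 24, φ(91) = 72, φ(92) = 44, φ(93) = 60, φ(94) = 46, φ(95) = 72, φ(96) = 32, φ(97) = 96, φ(98) = 42, φ(99) = 60, φ(100) = 40, φ(101) = 100, φ(102) = 32, φ(103) = 102, φ(104) = 48, φ(105) = 48, φ(106) = 52, φ(107) = 106, φ(108) = 36, φ(109) = 108, φ(110) = 40, φ(111) = 72, φ(112) = 48, φ(113) = 112, φ(114) = 36, φ(115) = 88, φ(116) = 56, φ(117) = 72, φ(118) = 58, φ(119) = 96, φ(120) = 32, φ(121) = 110. Summing all 121 values: 4496. (Average order: Σ_{n ≤ x} φ(n) ~ (3/π²) x². For x = 121, (3/π²)·121² ≈ 4450.33.)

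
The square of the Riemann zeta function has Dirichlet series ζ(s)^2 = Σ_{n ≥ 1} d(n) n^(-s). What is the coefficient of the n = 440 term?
d(440) = 16

ζ(s)^2 = (Σ 1/m^s)(Σ 1/k^s). The coefficient of 1/n^s in the product is the number of ordered pairs (m, k) with mk = n, which equals d(n). For n = 440, divisors are [1, 2, 4, 5, 8, 10, 11, 20, 22, 40, 44, 55, 88, 110, 220, 440], so d(440) = 16.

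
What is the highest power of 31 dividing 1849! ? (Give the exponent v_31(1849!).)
v_31(1849!) = 60

Legendre's formula: v_p(n!) = Σ_{k ≥ 1} ⌊n / p^k⌋. For p = 31, n = 1849, the terms are:
  ⌊1849/31^1⌋ = ⌊1849/31⌋ = 59
  ⌊1849/31^2⌋ = ⌊1849/961⌋ = 1
(the next term ⌊1849/31^3⌋ = 0, terminating the sum). Summing: v_31(1849!) = 59 + 1 = 60.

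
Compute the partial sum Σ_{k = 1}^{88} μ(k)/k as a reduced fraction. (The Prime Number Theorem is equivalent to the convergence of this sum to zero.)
Σ μ(k)/k = 2609341595728673683821147444809/267064515689275851355624017992790

Values of μ(k) for 1 ≤ k ≤ 88: μ(1) = 1, μ(2) = -1, μ(3) = -1, μ(5) = -1, μ(6) = 1, μ(7) = -1, μ(10) = 1, μ(11) = -1, μ(13) = -1, μ(14) = 1, μ(15) = 1, μ(17) = -1, μ(19) = -1, μ(21) = 1, μ(22) = 1, μ(23) = -1, μ(26) = 1, μ(29) = -1, μ(30) = -1, μ(31) = -1, μ(33) = 1, μ(34) = 1, μ(35) = 1, μ(37) = -1, μ(38) = 1, μ(39) = 1, μ(41) = -1, μ(42) = -1, μ(43) = -1, μ(46) = 1, μ(47) = -1, μ(51) = 1, μ(53) = -1, μ(55) = 1, μ(57) = 1, μ(58) = 1, μ(59) = -1, μ(61) = -1, μ(62) = 1, μ(65) = 1, μ(66) = -1, μ(67) = -1, μ(69) = 1, μ(70) = -1, μ(71) = -1, μ(73) = -1, μ(74) = 1, μ(77) = 1, μ(78) = -1, μ(79) = -1, μ(82) = 1, μ(83) = -1, μ(85) = 1, μ(86) = 1, μ(87) = 1, with μ = 0 on non-squarefree integers. Summing μ(k)/k for k where μ(k) ≠ 0 gives 2609341595728673683821147444809/267064515689275851355624017992790 ≈ 0.0098. (PNT ⟺ this sum → 0 as n → ∞.)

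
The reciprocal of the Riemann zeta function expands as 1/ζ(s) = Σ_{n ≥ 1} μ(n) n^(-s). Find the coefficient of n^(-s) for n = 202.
μ(202) = 1

Factor n = 202 = 2 · 101. μ(n) = 0 if any exponent ≥ 2 (not squarefree); otherwise μ(n) = (−1)^{ω(n)} where ω(n) is the number of distinct prime factors. Applying: μ(202) = 1.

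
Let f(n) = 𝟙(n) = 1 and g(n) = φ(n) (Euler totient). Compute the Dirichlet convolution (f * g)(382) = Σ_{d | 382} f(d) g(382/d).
(𝟙 * φ)(382) = 382

Divisors of 382: [1, 2, 191, 382]. For each d | 382:
  d = 1: 𝟙(1) · φ(382/1) = 1 · 190 = 190
  d = 2: 𝟙(2) · φ(382/2) = 1 · 190 = 190
  d = 191: 𝟙(191) · φ(382/191) = 1 · 1 = 1
  d = 382: 𝟙(382) · φ(382/382) = 1 · 1 = 1
Summing: (𝟙 * φ)(382) = 190 + 190 + 1 + 1 = 382.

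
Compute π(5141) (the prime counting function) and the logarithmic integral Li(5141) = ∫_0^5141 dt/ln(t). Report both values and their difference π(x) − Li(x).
π(5141) = 685;  Li(5141) ≈ 700.81;  π(x) − Li(x) ≈ -15.81.

Direct count of primes ≤ 5141 gives π(5141) = 685. Numerical evaluation of the logarithmic integral gives Li(5141) ≈ 700.81. The difference π(x) − Li(x) ≈ -15.81 is typically negative for small/moderate x (Li(x) overestimates), though Littlewood's theorem shows this sign changes infinitely often.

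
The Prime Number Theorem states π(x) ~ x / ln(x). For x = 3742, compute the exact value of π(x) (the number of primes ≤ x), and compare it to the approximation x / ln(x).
π(3742) = 522;  x/ln(x) ≈ 454.82;  relative error ≈ 12.87%.

Directly count primes up to 3742: π(3742) = 522. The PNT approximation gives 3742/ln(3742) ≈ 3742/8.22738 ≈ 454.82. Relative error (π(x) − x/ln(x)) / π(x) ≈ 12.87%; the approximation is known to undercount slightly (Li(x) is a better estimate).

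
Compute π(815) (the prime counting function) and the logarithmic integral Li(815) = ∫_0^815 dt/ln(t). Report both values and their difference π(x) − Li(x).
π(815) = 141;  Li(815) ≈ 150.44;  π(x) − Li(x) ≈ -9.44.

Direct count of primes ≤ 815 gives π(815) = 141. Numerical evaluation of the logarithmic integral gives Li(815) ≈ 150.44. The difference π(x) − Li(x) ≈ -9.44 is typically negative for small/moderate x (Li(x) overestimates), though Littlewood's theorem shows this sign changes infinitely often.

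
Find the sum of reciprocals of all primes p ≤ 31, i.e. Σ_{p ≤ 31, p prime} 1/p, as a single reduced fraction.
Σ 1/p = 314016924901/200560490130

π(31) = 11, so the primes ≤ 31 are [2, 3, 5, 7, 11, 13, 17, 19, 23, 29, 31]. Summing 1/p over these primes: 314016924901/200560490130 ≈ 1.5657. Mertens estimate ln ln(31) + 0.2615 ≈ 1.4952.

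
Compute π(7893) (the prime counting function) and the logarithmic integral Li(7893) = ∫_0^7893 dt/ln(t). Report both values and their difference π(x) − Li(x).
π(7893) = 997;  Li(7893) ≈ 1014.50;  π(x) − Li(x) ≈ -17.50.

Direct count of primes ≤ 7893 gives π(7893) = 997. Numerical evaluation of the logarithmic integral gives Li(7893) ≈ 1014.50. The difference π(x) − Li(x) ≈ -17.50 is typically negative for small/moderate x (Li(x) overestimates), though Littlewood's theorem shows this sign changes infinitely often.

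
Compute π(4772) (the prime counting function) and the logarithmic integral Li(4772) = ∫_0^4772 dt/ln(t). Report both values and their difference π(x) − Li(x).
π(4772) = 641;  Li(4772) ≈ 657.44;  π(x) − Li(x) ≈ -16.44.

Direct count of primes ≤ 4772 gives π(4772) = 641. Numerical evaluation of the logarithmic integral gives Li(4772) ≈ 657.44. The difference π(x) − Li(x) ≈ -16.44 is typically negative for small/moderate x (Li(x) overestimates), though Littlewood's theorem shows this sign changes infinitely often.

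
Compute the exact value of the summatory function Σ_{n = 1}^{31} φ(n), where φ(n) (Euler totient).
Σ_{n ≤ 31} φ(n) = 308

Compute φ(n) for each 1 ≤ n ≤ 31: φ(1) = 1, φ(2) = 1, φ(3) = 2, φ(4) = 2, φ(5) = 4, φ(6) = 2, φ(7) = 6, φ(8) = 4, φ(9) = 6, φ(10) = 4, φ(11) = 10, φ(12) = 4, φ(13) = 12, φ(14) = 6, φ(15) = 8, φ(16) = 8, φ(17) = 16, φ(18) = 6, φ(19) = 18, φ(20) = 8, φ(21) = 12, φ(22) = 10, φ(23) = 22, φ(24) = 8, φ(25) = 20, φ(26) = 12, φ(27) = 18, φ(28) = 12, φ(29) = 28, φ(30) = 8, φ(31) = 30. Summing all 31 values: 308. (Average order: Σ_{n ≤ x} φ(n) ~ (3/π²) x². For x = 31, (3/π²)·31² ≈ 292.11.)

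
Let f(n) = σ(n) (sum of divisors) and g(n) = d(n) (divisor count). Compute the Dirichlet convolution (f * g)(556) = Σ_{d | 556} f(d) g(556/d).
(σ * d)(556) = 2272

Divisors of 556: [1, 2, 4, 139, 278, 556]. For each d | 556:
  d = 1: σ(1) · d(556/1) = 1 · 6 = 6
  d = 2: σ(2) · d(556/2) = 3 · 4 = 12
  d = 4: σ(4) · d(556/4) = 7 · 2 = 14
  d = 139: σ(139) · d(556/139) = 140 · 3 = 420
  d = 278: σ(278) · d(556/278) = 420 · 2 = 840
  d = 556: σ(556) · d(556/556) = 980 · 1 = 980
Summing: (σ * d)(556) = 6 + 12 + 14 + 420 + 840 + 980 = 2272.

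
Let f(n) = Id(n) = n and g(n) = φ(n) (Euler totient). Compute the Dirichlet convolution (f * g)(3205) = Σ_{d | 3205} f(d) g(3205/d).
(Id * φ)(3205) = 11529

Divisors of 3205: [1, 5, 641, 3205]. For each d | 3205:
  d = 1: Id(1) · φ(3205/1) = 1 · 2560 = 2560
  d = 5: Id(5) · φ(3205/5) = 5 · 640 = 3200
  d = 641: Id(641) · φ(3205/641) = 641 · 4 = 2564
  d = 3205: Id(3205) · φ(3205/3205) = 3205 · 1 = 3205
Summing: (Id * φ)(3205) = 2560 + 3200 + 2564 + 3205 = 11529.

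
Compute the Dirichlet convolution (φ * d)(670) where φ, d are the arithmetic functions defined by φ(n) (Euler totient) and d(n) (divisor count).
(φ * d)(670) = 1224

Divisors of 670: [1, 2, 5, 10, 67, 134, 335, 670]. For each d | 670:
  d = 1: φ(1) · d(670/1) = 1 · 8 = 8
  d = 2: φ(2) · d(670/2) = 1 · 4 = 4
  d = 5: φ(5) · d(670/5) = 4 · 4 = 16
  d = 10: φ(10) · d(670/10) = 4 · 2 = 8
  d = 67: φ(67) · d(670/67) = 66 · 4 = 264
  d = 134: φ(134) · d(670/134) = 66 · 2 = 132
  d = 335: φ(335) · d(670/335) = 264 · 2 = 528
  d = 670: φ(670) · d(670/670) = 264 · 1 = 264
Summing: (φ * d)(670) = 8 + 4 + 16 + 8 + 264 + 132 + 528 + 264 = 1224.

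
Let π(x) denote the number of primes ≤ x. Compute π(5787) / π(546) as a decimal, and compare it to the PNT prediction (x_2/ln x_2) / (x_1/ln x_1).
π(5787)/π(546) = 759/100 ≈ 7.5900;  PNT prediction ≈ 7.7107.

π(546) = 100 and π(5787) = 759, so π(5787)/π(546) ≈ 7.5900. The PNT-predicted ratio is (5787/ln(5787)) / (546/ln(546)) ≈ 7.7107. The two agree to within a few percent, as expected.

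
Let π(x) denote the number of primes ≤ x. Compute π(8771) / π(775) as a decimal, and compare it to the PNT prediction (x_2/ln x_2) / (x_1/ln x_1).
π(8771)/π(775) = 1093/137 ≈ 7.9781;  PNT prediction ≈ 8.2929.

π(775) = 137 and π(8771) = 1093, so π(8771)/π(775) ≈ 7.9781. The PNT-predicted ratio is (8771/ln(8771)) / (775/ln(775)) ≈ 8.2929. The two agree to within a few percent, as expected.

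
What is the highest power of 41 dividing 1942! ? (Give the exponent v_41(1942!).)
v_41(1942!) = 48

Legendre's formula: v_p(n!) = Σ_{k ≥ 1} ⌊n / p^k⌋. For p = 41, n = 1942, the terms are:
  ⌊1942/41^1⌋ = ⌊1942/41⌋ = 47
  ⌊1942/41^2⌋ = ⌊1942/1681⌋ = 1
(the next term ⌊1942/41^3⌋ = 0, terminating the sum). Summing: v_41(1942!) = 47 + 1 = 48.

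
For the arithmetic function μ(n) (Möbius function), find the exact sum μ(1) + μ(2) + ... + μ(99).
Σ_{n ≤ 99} μ(n) = 1

Compute μ(n) for each 1 ≤ n ≤ 99: μ(1) = 1, μ(2) = -1, μ(3) = -1, μ(4) = 0, μ(5) = -1, μ(6) = 1, μ(7) = -1, μ(8) = 0, μ(9) = 0, μ(10) = 1, μ(11) = -1, μ(12) = 0, μ(13) = -1, μ(14) = 1, μ(15) = 1, μ(16) = 0, μ(17) = -1, μ(18) = 0, μ(19) = -1, μ(20) = 0, μ(21) = 1, μ(22) = 1, μ(23) = -1, μ(24) = 0, μ(25) = 0, μ(26) = 1, μ(27) = 0, μ(28) = 0, μ(29) = -1, μ(30) = -1, μ(31) = -1, μ(32) = 0, μ(33) = 1, μ(34) = 1, μ(35) = 1, μ(36) = 0, μ(37) = -1, μ(38) = 1, μ(39) = 1, μ(40) = 0, μ(41) = -1, μ(42) = -1, μ(43) = -1, μ(44) = 0, μ(45) = 0, μ(46) = 1, μ(47) = -1, μ(48) = 0, μ(49) = 0, μ(50) = 0, μ(51) = 1, μ(52) = 0, μ(53) = -1, μ(54) = 0, μ(55) = 1, μ(56) = 0, μ(57) = 1, μ(58) = 1, μ(59) = -1, μ(60) = 0, μ(61) = -1, μ(62) = 1, μ(63) = 0, μ(64) = 0, μ(65) = 1, μ(66) = -1, μ(67) = -1, μ(68) = 0, μ(69) = 1, μ(70) = -1, μ(71) = -1, μ(72) = 0, μ(73) = -1, μ(74) = 1, μ(75) = 0, μ(76) = 0, μ(77) = 1, μ(78) = -1, μ(79) = -1, μ(80) = 0, μ(81) = 0, μ(82) = 1, μ(83) = -1, μ(84) = 0, μ(85) = 1, μ(86) = 1, μ(87) = 1, μ(88) = 0, μ(89) = -1, μ(90) = 0, μ(91) = 1, μ(92) = 0, μ(93) = 1, μ(94) = 1, μ(95) = 1, μ(96) = 0, μ(97) = -1, μ(98) = 0, μ(99) = 0. Summing all 99 values: 1. (Mertens function M(x) = Σ_{n ≤ x} μ(n); on average M(x) should be small (PNT ⟺ M(x) = o(x)).)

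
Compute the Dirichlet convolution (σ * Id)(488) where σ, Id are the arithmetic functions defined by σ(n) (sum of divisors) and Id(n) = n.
(σ * Id)(488) = 6027

Divisors of 488: [1, 2, 4, 8, 61, 122, 244, 488]. For each d | 488:
  d = 1: σ(1) · Id(488/1) = 1 · 488 = 488
  d = 2: σ(2) · Id(488/2) = 3 · 244 = 732
  d = 4: σ(4) · Id(488/4) = 7 · 122 = 854
  d = 8: σ(8) · Id(488/8) = 15 · 61 = 915
  d = 61: σ(61) · Id(488/61) = 62 · 8 = 496
  d = 122: σ(122) · Id(488/122) = 186 · 4 = 744
  d = 244: σ(244) · Id(488/244) = 434 · 2 = 868
  d = 488: σ(488) · Id(488/488) = 930 · 1 = 930
Summing: (σ * Id)(488) = 488 + 732 + 854 + 915 + 496 + 744 + 868 + 930 = 6027.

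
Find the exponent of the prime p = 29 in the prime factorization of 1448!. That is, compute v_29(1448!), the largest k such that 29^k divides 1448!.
v_29(1448!) = 50

Legendre's formula: v_p(n!) = Σ_{k ≥ 1} ⌊n / p^k⌋. For p = 29, n = 1448, the terms are:
  ⌊1448/29^1⌋ = ⌊1448/29⌋ = 49
  ⌊1448/29^2⌋ = ⌊1448/841⌋ = 1
(the next term ⌊1448/29^3⌋ = 0, terminating the sum). Summing: v_29(1448!) = 49 + 1 = 50.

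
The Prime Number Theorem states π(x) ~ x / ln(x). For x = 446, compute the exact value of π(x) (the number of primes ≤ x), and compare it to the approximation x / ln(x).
π(446) = 86;  x/ln(x) ≈ 73.11;  relative error ≈ 14.99%.

Directly count primes up to 446: π(446) = 86. The PNT approximation gives 446/ln(446) ≈ 446/6.10032 ≈ 73.11. Relative error (π(x) − x/ln(x)) / π(x) ≈ 14.99%; the approximation is known to undercount slightly (Li(x) is a better estimate).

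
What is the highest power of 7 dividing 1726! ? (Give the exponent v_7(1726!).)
v_7(1726!) = 286

Legendre's formula: v_p(n!) = Σ_{k ≥ 1} ⌊n / p^k⌋. For p = 7, n = 1726, the terms are:
  ⌊1726/7^1⌋ = ⌊1726/7⌋ = 246
  ⌊1726/7^2⌋ = ⌊1726/49⌋ = 35
  ⌊1726/7^3⌋ = ⌊1726/343⌋ = 5
(the next term ⌊1726/7^4⌋ = 0, terminating the sum). Summing: v_7(1726!) = 246 + 35 + 5 = 286.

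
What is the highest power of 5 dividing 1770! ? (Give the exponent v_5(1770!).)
v_5(1770!) = 440

Legendre's formula: v_p(n!) = Σ_{k ≥ 1} ⌊n / p^k⌋. For p = 5, n = 1770, the terms are:
  ⌊1770/5^1⌋ = ⌊1770/5⌋ = 354
  ⌊1770/5^2⌋ = ⌊1770/25⌋ = 70
  ⌊1770/5^3⌋ = ⌊1770/125⌋ = 14
  ⌊1770/5^4⌋ = ⌊1770/625⌋ = 2
(the next term ⌊1770/5^5⌋ = 0, terminating the sum). Summing: v_5(1770!) = 354 + 70 + 14 + 2 = 440.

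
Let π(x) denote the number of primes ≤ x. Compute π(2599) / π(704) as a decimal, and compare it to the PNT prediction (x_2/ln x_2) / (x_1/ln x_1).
π(2599)/π(704) = 378/126 ≈ 3.0000;  PNT prediction ≈ 3.0785.

π(704) = 126 and π(2599) = 378, so π(2599)/π(704) ≈ 3.0000. The PNT-predicted ratio is (2599/ln(2599)) / (704/ln(704)) ≈ 3.0785. The two agree to within a few percent, as expected.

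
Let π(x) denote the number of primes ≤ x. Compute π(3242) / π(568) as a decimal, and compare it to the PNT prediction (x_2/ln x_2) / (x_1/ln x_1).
π(3242)/π(568) = 457/103 ≈ 4.4369;  PNT prediction ≈ 4.4779.

π(568) = 103 and π(3242) = 457, so π(3242)/π(568) ≈ 4.4369. The PNT-predicted ratio is (3242/ln(3242)) / (568/ln(568)) ≈ 4.4779. The two agree to within a few percent, as expected.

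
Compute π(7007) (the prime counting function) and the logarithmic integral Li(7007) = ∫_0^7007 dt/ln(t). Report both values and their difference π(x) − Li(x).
π(7007) = 901;  Li(7007) ≈ 915.12;  π(x) − Li(x) ≈ -14.12.

Direct count of primes ≤ 7007 gives π(7007) = 901. Numerical evaluation of the logarithmic integral gives Li(7007) ≈ 915.12. The difference π(x) − Li(x) ≈ -14.12 is typically negative for small/moderate x (Li(x) overestimates), though Littlewood's theorem shows this sign changes infinitely often.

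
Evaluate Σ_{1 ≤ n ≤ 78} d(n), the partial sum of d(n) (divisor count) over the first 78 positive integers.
Σ_{n ≤ 78} d(n) = 356

Compute d(n) for each 1 ≤ n ≤ 78: d(1) = 1, d(2) = 2, d(3) = 2, d(4) = 3, d(5) = 2, d(6) = 4, d(7) = 2, d(8) = 4, d(9) = 3, d(10) = 4, d(11) = 2, d(12) = 6, d(13) = 2, d(14) = 4, d(15) = 4, d(16) = 5, d(17) = 2, d(18) = 6, d(19) = 2, d(20) = 6, d(21) = 4, d(22) = 4, d(23) = 2, d(24) = 8, d(25) = 3, d(26) = 4, d(27) = 4, d(28) = 6, d(29) = 2, d(30) = 8, d(31) = 2, d(32) = 6, d(33) = 4, d(34) = 4, d(35) = 4, d(36) = 9, d(37) = 2, d(38) = 4, d(39) = 4, d(40) = 8, d(41) = 2, d(42) = 8, d(43) = 2, d(44) = 6, d(45) = 6, d(46) = 4, d(47) = 2, d(48) = 10, d(49) = 3, d(50) = 6, d(51) = 4, d(52) = 6, d(53) = 2, d(54) = 8, d(55) = 4, d(56) = 8, d(57) = 4, d(58) = 4, d(59) = 2, d(60) = 12, d(61) = 2, d(62) = 4, d(63) = 6, d(64) = 7, d(65) = 4, d(66) = 8, d(67) = 2, d(68) = 6, d(69) = 4, d(70) = 8, d(71) = 2, d(72) = 12, d(73) = 2, d(74) = 4, d(75) = 6, d(76) = 6, d(77) = 4, d(78) = 8. Summing all 78 values: 356. (Dirichlet's divisor formula: Σ_{n ≤ x} d(n) = x ln(x) + (2γ − 1) x + O(√x). For x = 78, the asymptotic estimate is ≈ 351.87.)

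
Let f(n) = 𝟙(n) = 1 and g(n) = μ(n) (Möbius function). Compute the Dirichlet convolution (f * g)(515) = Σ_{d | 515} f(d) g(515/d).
(𝟙 * μ)(515) = 0

Divisors of 515: [1, 5, 103, 515]. For each d | 515:
  d = 1: 𝟙(1) · μ(515/1) = 1 · 1 = 1
  d = 5: 𝟙(5) · μ(515/5) = 1 · -1 = -1
  d = 103: 𝟙(103) · μ(515/103) = 1 · -1 = -1
  d = 515: 𝟙(515) · μ(515/515) = 1 · 1 = 1
Summing: (𝟙 * μ)(515) = 1 + -1 + -1 + 1 = 0.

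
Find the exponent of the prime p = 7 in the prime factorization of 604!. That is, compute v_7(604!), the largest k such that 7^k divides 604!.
v_7(604!) = 99

Legendre's formula: v_p(n!) = Σ_{k ≥ 1} ⌊n / p^k⌋. For p = 7, n = 604, the terms are:
  ⌊604/7^1⌋ = ⌊604/7⌋ = 86
  ⌊604/7^2⌋ = ⌊604/49⌋ = 12
  ⌊604/7^3⌋ = ⌊604/343⌋ = 1
(the next term ⌊604/7^4⌋ = 0, terminating the sum). Summing: v_7(604!) = 86 + 12 + 1 = 99.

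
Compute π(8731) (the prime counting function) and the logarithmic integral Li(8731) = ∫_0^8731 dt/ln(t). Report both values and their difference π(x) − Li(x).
π(8731) = 1088;  Li(8731) ≈ 1107.36;  π(x) − Li(x) ≈ -19.36.

Direct count of primes ≤ 8731 gives π(8731) = 1088. Numerical evaluation of the logarithmic integral gives Li(8731) ≈ 1107.36. The difference π(x) − Li(x) ≈ -19.36 is typically negative for small/moderate x (Li(x) overestimates), though Littlewood's theorem shows this sign changes infinitely often.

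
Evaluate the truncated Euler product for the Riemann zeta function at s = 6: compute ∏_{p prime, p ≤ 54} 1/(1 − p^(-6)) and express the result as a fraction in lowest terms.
∏ = 16399916697843255011967930971578711261087839227653922144798329822985430357794635/16120340632419383592544649060829667066167081196619966516987203957241678930116608

The primes p ≤ 54 are [2, 3, 5, 7, 11, 13, 17, 19, 23, 29, 31, 37, 41, 43, 47, 53]. For each prime, (1 − 1/p^6)^(-1) = p^6 / (p^6 − 1). The product is (1 − 1/2^6)^(-1), (1 − 1/3^6)^(-1), (1 − 1/5^6)^(-1), (1 − 1/7^6)^(-1), (1 − 1/11^6)^(-1), (1 − 1/13^6)^(-1), (1 − 1/17^6)^(-1), (1 − 1/19^6)^(-1), (1 − 1/23^6)^(-1), (1 − 1/29^6)^(-1), (1 − 1/31^6)^(-1), (1 − 1/37^6)^(-1), (1 − 1/41^6)^(-1), (1 − 1/43^6)^(-1), (1 − 1/47^6)^(-1), (1 − 1/53^6)^(-1) = ∏ p^6 / (p^6 − 1) = 16399916697843255011967930971578711261087839227653922144798329822985430357794635/16120340632419383592544649060829667066167081196619966516987203957241678930116608.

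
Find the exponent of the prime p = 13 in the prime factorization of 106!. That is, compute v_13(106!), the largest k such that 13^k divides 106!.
v_13(106!) = 8

Legendre's formula: v_p(n!) = Σ_{k ≥ 1} ⌊n / p^k⌋. For p = 13, n = 106, the terms are:
  ⌊106/13^1⌋ = ⌊106/13⌋ = 8
(the next term ⌊106/13^2⌋ = 0, terminating the sum). Summing: v_13(106!) = 8 = 8.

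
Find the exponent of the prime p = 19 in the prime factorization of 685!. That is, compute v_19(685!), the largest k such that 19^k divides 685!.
v_19(685!) = 37

Legendre's formula: v_p(n!) = Σ_{k ≥ 1} ⌊n / p^k⌋. For p = 19, n = 685, the terms are:
  ⌊685/19^1⌋ = ⌊685/19⌋ = 36
  ⌊685/19^2⌋ = ⌊685/361⌋ = 1
(the next term ⌊685/19^3⌋ = 0, terminating the sum). Summing: v_19(685!) = 36 + 1 = 37.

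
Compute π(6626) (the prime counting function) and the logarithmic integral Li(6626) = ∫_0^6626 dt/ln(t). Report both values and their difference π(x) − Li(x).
π(6626) = 855;  Li(6626) ≈ 871.96;  π(x) − Li(x) ≈ -16.96.

Direct count of primes ≤ 6626 gives π(6626) = 855. Numerical evaluation of the logarithmic integral gives Li(6626) ≈ 871.96. The difference π(x) − Li(x) ≈ -16.96 is typically negative for small/moderate x (Li(x) overestimates), though Littlewood's theorem shows this sign changes infinitely often.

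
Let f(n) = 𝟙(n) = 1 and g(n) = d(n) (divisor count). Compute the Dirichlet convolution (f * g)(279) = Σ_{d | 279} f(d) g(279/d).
(𝟙 * d)(279) = 18

Divisors of 279: [1, 3, 9, 31, 93, 279]. For each d | 279:
  d = 1: 𝟙(1) · d(279/1) = 1 · 6 = 6
  d = 3: 𝟙(3) · d(279/3) = 1 · 4 = 4
  d = 9: 𝟙(9) · d(279/9) = 1 · 2 = 2
  d = 31: 𝟙(31) · d(279/31) = 1 · 3 = 3
  d = 93: 𝟙(93) · d(279/93) = 1 · 2 = 2
  d = 279: 𝟙(279) · d(279/279) = 1 · 1 = 1
Summing: (𝟙 * d)(279) = 6 + 4 + 2 + 3 + 2 + 1 = 18.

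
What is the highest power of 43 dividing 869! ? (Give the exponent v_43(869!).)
v_43(869!) = 20

Legendre's formula: v_p(n!) = Σ_{k ≥ 1} ⌊n / p^k⌋. For p = 43, n = 869, the terms are:
  ⌊869/43^1⌋ = ⌊869/43⌋ = 20
(the next term ⌊869/43^2⌋ = 0, terminating the sum). Summing: v_43(869!) = 20 = 20.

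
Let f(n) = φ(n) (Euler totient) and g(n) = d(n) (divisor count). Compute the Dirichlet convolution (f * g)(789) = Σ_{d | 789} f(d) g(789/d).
(φ * d)(789) = 1056

Divisors of 789: [1, 3, 263, 789]. For each d | 789:
  d = 1: φ(1) · d(789/1) = 1 · 4 = 4
  d = 3: φ(3) · d(789/3) = 2 · 2 = 4
  d = 263: φ(263) · d(789/263) = 262 · 2 = 524
  d = 789: φ(789) · d(789/789) = 524 · 1 = 524
Summing: (φ * d)(789) = 4 + 4 + 524 + 524 = 1056.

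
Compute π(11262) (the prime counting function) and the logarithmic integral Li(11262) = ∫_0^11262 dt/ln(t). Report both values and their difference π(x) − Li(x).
π(11262) = 1362;  Li(11262) ≈ 1382.26;  π(x) − Li(x) ≈ -20.26.

Direct count of primes ≤ 11262 gives π(11262) = 1362. Numerical evaluation of the logarithmic integral gives Li(11262) ≈ 1382.26. The difference π(x) − Li(x) ≈ -20.26 is typically negative for small/moderate x (Li(x) overestimates), though Littlewood's theorem shows this sign changes infinitely often.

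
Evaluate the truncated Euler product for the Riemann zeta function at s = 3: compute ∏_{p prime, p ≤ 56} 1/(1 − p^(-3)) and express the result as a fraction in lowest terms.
∏ = 16238292364256237331040396846411171054751/13509219810297755163480275884866445246464

The primes p ≤ 56 are [2, 3, 5, 7, 11, 13, 17, 19, 23, 29, 31, 37, 41, 43, 47, 53]. For each prime, (1 − 1/p^3)^(-1) = p^3 / (p^3 − 1). The product is (1 − 1/2^3)^(-1), (1 − 1/3^3)^(-1), (1 − 1/5^3)^(-1), (1 − 1/7^3)^(-1), (1 − 1/11^3)^(-1), (1 − 1/13^3)^(-1), (1 − 1/17^3)^(-1), (1 − 1/19^3)^(-1), (1 − 1/23^3)^(-1), (1 − 1/29^3)^(-1), (1 − 1/31^3)^(-1), (1 − 1/37^3)^(-1), (1 − 1/41^3)^(-1), (1 − 1/43^3)^(-1), (1 − 1/47^3)^(-1), (1 − 1/53^3)^(-1) = ∏ p^3 / (p^3 − 1) = 16238292364256237331040396846411171054751/13509219810297755163480275884866445246464.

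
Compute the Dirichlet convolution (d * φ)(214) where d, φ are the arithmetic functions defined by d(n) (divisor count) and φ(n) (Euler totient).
(d * φ)(214) = 324

Divisors of 214: [1, 2, 107, 214]. For each d | 214:
  d = 1: d(1) · φ(214/1) = 1 · 106 = 106
  d = 2: d(2) · φ(214/2) = 2 · 106 = 212
  d = 107: d(107) · φ(214/107) = 2 · 1 = 2
  d = 214: d(214) · φ(214/214) = 4 · 1 = 4
Summing: (d * φ)(214) = 106 + 212 + 2 + 4 = 324.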